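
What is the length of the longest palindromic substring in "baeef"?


Input: "baeef"
Checking substrings for palindromes:
  [2:4] "ee" (len 2) => palindrome
Longest palindromic substring: "ee" with length 2

2


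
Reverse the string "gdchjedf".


Input: gdchjedf
Reading characters right to left:
  Position 7: 'f'
  Position 6: 'd'
  Position 5: 'e'
  Position 4: 'j'
  Position 3: 'h'
  Position 2: 'c'
  Position 1: 'd'
  Position 0: 'g'
Reversed: fdejhcdg

fdejhcdg


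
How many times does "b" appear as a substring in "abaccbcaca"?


Searching for "b" in "abaccbcaca"
Scanning each position:
  Position 0: "a" => no
  Position 1: "b" => MATCH
  Position 2: "a" => no
  Position 3: "c" => no
  Position 4: "c" => no
  Position 5: "b" => MATCH
  Position 6: "c" => no
  Position 7: "a" => no
  Position 8: "c" => no
  Position 9: "a" => no
Total occurrences: 2

2


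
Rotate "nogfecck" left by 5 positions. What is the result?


Input: "nogfecck", rotate left by 5
First 5 characters: "nogfe"
Remaining characters: "cck"
Concatenate remaining + first: "cck" + "nogfe" = "ccknogfe"

ccknogfe


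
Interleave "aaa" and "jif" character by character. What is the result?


Interleaving "aaa" and "jif":
  Position 0: 'a' from first, 'j' from second => "aj"
  Position 1: 'a' from first, 'i' from second => "ai"
  Position 2: 'a' from first, 'f' from second => "af"
Result: ajaiaf

ajaiaf


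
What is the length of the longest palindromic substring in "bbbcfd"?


Input: "bbbcfd"
Checking substrings for palindromes:
  [0:3] "bbb" (len 3) => palindrome
  [0:2] "bb" (len 2) => palindrome
  [1:3] "bb" (len 2) => palindrome
Longest palindromic substring: "bbb" with length 3

3


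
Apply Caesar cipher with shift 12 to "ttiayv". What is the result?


Caesar cipher: shift "ttiayv" by 12
  't' (pos 19) + 12 = pos 5 = 'f'
  't' (pos 19) + 12 = pos 5 = 'f'
  'i' (pos 8) + 12 = pos 20 = 'u'
  'a' (pos 0) + 12 = pos 12 = 'm'
  'y' (pos 24) + 12 = pos 10 = 'k'
  'v' (pos 21) + 12 = pos 7 = 'h'
Result: ffumkh

ffumkh


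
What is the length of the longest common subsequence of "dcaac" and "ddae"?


LCS of "dcaac" and "ddae"
DP table:
           d    d    a    e
      0    0    0    0    0
  d   0    1    1    1    1
  c   0    1    1    1    1
  a   0    1    1    2    2
  a   0    1    1    2    2
  c   0    1    1    2    2
LCS length = dp[5][4] = 2

2


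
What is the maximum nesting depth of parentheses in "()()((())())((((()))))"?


Input: "()()((())())((((()))))"
Tracking depth:
  Position 0 '(': depth becomes 1
  Position 1 ')': depth becomes 0
  Position 2 '(': depth becomes 1
  Position 3 ')': depth becomes 0
  Position 4 '(': depth becomes 1
  Position 5 '(': depth becomes 2
  Position 6 '(': depth becomes 3
  Position 7 ')': depth becomes 2
  Position 8 ')': depth becomes 1
  Position 9 '(': depth becomes 2
  Position 10 ')': depth becomes 1
  Position 11 ')': depth becomes 0
  Position 12 '(': depth becomes 1
  Position 13 '(': depth becomes 2
  Position 14 '(': depth becomes 3
  Position 15 '(': depth becomes 4
  Position 16 '(': depth becomes 5
  Position 17 ')': depth becomes 4
  Position 18 ')': depth becomes 3
  Position 19 ')': depth becomes 2
  Position 20 ')': depth becomes 1
  Position 21 ')': depth becomes 0
Maximum depth reached: 5

5


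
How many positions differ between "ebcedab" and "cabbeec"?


Comparing "ebcedab" and "cabbeec" position by position:
  Position 0: 'e' vs 'c' => DIFFER
  Position 1: 'b' vs 'a' => DIFFER
  Position 2: 'c' vs 'b' => DIFFER
  Position 3: 'e' vs 'b' => DIFFER
  Position 4: 'd' vs 'e' => DIFFER
  Position 5: 'a' vs 'e' => DIFFER
  Position 6: 'b' vs 'c' => DIFFER
Positions that differ: 7

7


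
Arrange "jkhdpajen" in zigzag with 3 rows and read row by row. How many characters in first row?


Zigzag "jkhdpajen" into 3 rows:
Placing characters:
  'j' => row 0
  'k' => row 1
  'h' => row 2
  'd' => row 1
  'p' => row 0
  'a' => row 1
  'j' => row 2
  'e' => row 1
  'n' => row 0
Rows:
  Row 0: "jpn"
  Row 1: "kdae"
  Row 2: "hj"
First row length: 3

3


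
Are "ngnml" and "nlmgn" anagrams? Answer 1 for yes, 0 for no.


Strings: "ngnml", "nlmgn"
Sorted first:  glmnn
Sorted second: glmnn
Sorted forms match => anagrams

1


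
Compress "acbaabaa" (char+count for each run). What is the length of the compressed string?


Input: acbaabaa
Runs:
  'a' x 1 => "a1"
  'c' x 1 => "c1"
  'b' x 1 => "b1"
  'a' x 2 => "a2"
  'b' x 1 => "b1"
  'a' x 2 => "a2"
Compressed: "a1c1b1a2b1a2"
Compressed length: 12

12


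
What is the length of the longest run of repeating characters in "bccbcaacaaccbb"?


Input: "bccbcaacaaccbb"
Scanning for longest run:
  Position 1 ('c'): new char, reset run to 1
  Position 2 ('c'): continues run of 'c', length=2
  Position 3 ('b'): new char, reset run to 1
  Position 4 ('c'): new char, reset run to 1
  Position 5 ('a'): new char, reset run to 1
  Position 6 ('a'): continues run of 'a', length=2
  Position 7 ('c'): new char, reset run to 1
  Position 8 ('a'): new char, reset run to 1
  Position 9 ('a'): continues run of 'a', length=2
  Position 10 ('c'): new char, reset run to 1
  Position 11 ('c'): continues run of 'c', length=2
  Position 12 ('b'): new char, reset run to 1
  Position 13 ('b'): continues run of 'b', length=2
Longest run: 'c' with length 2

2


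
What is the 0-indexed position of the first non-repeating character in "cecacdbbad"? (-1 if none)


Input: cecacdbbad
Character frequencies:
  'a': 2
  'b': 2
  'c': 3
  'd': 2
  'e': 1
Scanning left to right for freq == 1:
  Position 0 ('c'): freq=3, skip
  Position 1 ('e'): unique! => answer = 1

1


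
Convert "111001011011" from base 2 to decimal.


Input: "111001011011" in base 2
Positional expansion:
  Digit '1' (value 1) x 2^11 = 2048
  Digit '1' (value 1) x 2^10 = 1024
  Digit '1' (value 1) x 2^9 = 512
  Digit '0' (value 0) x 2^8 = 0
  Digit '0' (value 0) x 2^7 = 0
  Digit '1' (value 1) x 2^6 = 64
  Digit '0' (value 0) x 2^5 = 0
  Digit '1' (value 1) x 2^4 = 16
  Digit '1' (value 1) x 2^3 = 8
  Digit '0' (value 0) x 2^2 = 0
  Digit '1' (value 1) x 2^1 = 2
  Digit '1' (value 1) x 2^0 = 1
Sum = 3675

3675


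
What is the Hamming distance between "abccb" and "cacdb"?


Comparing "abccb" and "cacdb" position by position:
  Position 0: 'a' vs 'c' => differ
  Position 1: 'b' vs 'a' => differ
  Position 2: 'c' vs 'c' => same
  Position 3: 'c' vs 'd' => differ
  Position 4: 'b' vs 'b' => same
Total differences (Hamming distance): 3

3


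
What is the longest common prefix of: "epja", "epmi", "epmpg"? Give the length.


Words: epja, epmi, epmpg
  Position 0: all 'e' => match
  Position 1: all 'p' => match
  Position 2: ('j', 'm', 'm') => mismatch, stop
LCP = "ep" (length 2)

2


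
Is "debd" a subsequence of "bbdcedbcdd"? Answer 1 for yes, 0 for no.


Check if "debd" is a subsequence of "bbdcedbcdd"
Greedy scan:
  Position 0 ('b'): no match needed
  Position 1 ('b'): no match needed
  Position 2 ('d'): matches sub[0] = 'd'
  Position 3 ('c'): no match needed
  Position 4 ('e'): matches sub[1] = 'e'
  Position 5 ('d'): no match needed
  Position 6 ('b'): matches sub[2] = 'b'
  Position 7 ('c'): no match needed
  Position 8 ('d'): matches sub[3] = 'd'
  Position 9 ('d'): no match needed
All 4 characters matched => is a subsequence

1


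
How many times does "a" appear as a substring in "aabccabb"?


Searching for "a" in "aabccabb"
Scanning each position:
  Position 0: "a" => MATCH
  Position 1: "a" => MATCH
  Position 2: "b" => no
  Position 3: "c" => no
  Position 4: "c" => no
  Position 5: "a" => MATCH
  Position 6: "b" => no
  Position 7: "b" => no
Total occurrences: 3

3


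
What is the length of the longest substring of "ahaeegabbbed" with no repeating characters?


Input: "ahaeegabbbed"
Sliding window (track last position of each char):
  Position 0 ('a'): window [0,0] length 1 -- new best
  Position 1 ('h'): window [0,1] length 2 -- new best
  Position 2 ('a'): repeat (last at 0), move window start to 1
  Position 2 ('a'): window [1,2] length 2
  Position 3 ('e'): window [1,3] length 3 -- new best
  Position 4 ('e'): repeat (last at 3), move window start to 4
  Position 4 ('e'): window [4,4] length 1
  Position 5 ('g'): window [4,5] length 2
  Position 6 ('a'): window [4,6] length 3
  Position 7 ('b'): window [4,7] length 4 -- new best
  Position 8 ('b'): repeat (last at 7), move window start to 8
  Position 8 ('b'): window [8,8] length 1
  Position 9 ('b'): repeat (last at 8), move window start to 9
  Position 9 ('b'): window [9,9] length 1
  Position 10 ('e'): window [9,10] length 2
  Position 11 ('d'): window [9,11] length 3
Longest substring with no repeats: "egab" with length 4

4


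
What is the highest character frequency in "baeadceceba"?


Input: baeadceceba
Character counts:
  'a': 3
  'b': 2
  'c': 2
  'd': 1
  'e': 3
Maximum frequency: 3

3


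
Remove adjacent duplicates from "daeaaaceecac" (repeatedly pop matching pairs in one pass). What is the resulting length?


Input: daeaaaceecac
Stack-based adjacent duplicate removal:
  Read 'd': push. Stack: d
  Read 'a': push. Stack: da
  Read 'e': push. Stack: dae
  Read 'a': push. Stack: daea
  Read 'a': matches stack top 'a' => pop. Stack: dae
  Read 'a': push. Stack: daea
  Read 'c': push. Stack: daeac
  Read 'e': push. Stack: daeace
  Read 'e': matches stack top 'e' => pop. Stack: daeac
  Read 'c': matches stack top 'c' => pop. Stack: daea
  Read 'a': matches stack top 'a' => pop. Stack: dae
  Read 'c': push. Stack: daec
Final stack: "daec" (length 4)

4


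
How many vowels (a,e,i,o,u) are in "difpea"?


Input: difpea
Checking each character:
  'd' at position 0: consonant
  'i' at position 1: vowel (running total: 1)
  'f' at position 2: consonant
  'p' at position 3: consonant
  'e' at position 4: vowel (running total: 2)
  'a' at position 5: vowel (running total: 3)
Total vowels: 3

3


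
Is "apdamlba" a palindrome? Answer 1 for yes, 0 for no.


Input: apdamlba
Reversed: ablmadpa
  Compare pos 0 ('a') with pos 7 ('a'): match
  Compare pos 1 ('p') with pos 6 ('b'): MISMATCH
  Compare pos 2 ('d') with pos 5 ('l'): MISMATCH
  Compare pos 3 ('a') with pos 4 ('m'): MISMATCH
Result: not a palindrome

0


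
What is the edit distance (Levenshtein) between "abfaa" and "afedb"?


Computing edit distance: "abfaa" -> "afedb"
DP table:
           a    f    e    d    b
      0    1    2    3    4    5
  a   1    0    1    2    3    4
  b   2    1    1    2    3    3
  f   3    2    1    2    3    4
  a   4    3    2    2    3    4
  a   5    4    3    3    3    4
Edit distance = dp[5][5] = 4

4


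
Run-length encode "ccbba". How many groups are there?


Input: ccbba
Scanning for consecutive runs:
  Group 1: 'c' x 2 (positions 0-1)
  Group 2: 'b' x 2 (positions 2-3)
  Group 3: 'a' x 1 (positions 4-4)
Total groups: 3

3


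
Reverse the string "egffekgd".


Input: egffekgd
Reading characters right to left:
  Position 7: 'd'
  Position 6: 'g'
  Position 5: 'k'
  Position 4: 'e'
  Position 3: 'f'
  Position 2: 'f'
  Position 1: 'g'
  Position 0: 'e'
Reversed: dgkeffge

dgkeffge


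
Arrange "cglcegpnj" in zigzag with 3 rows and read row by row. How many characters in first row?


Zigzag "cglcegpnj" into 3 rows:
Placing characters:
  'c' => row 0
  'g' => row 1
  'l' => row 2
  'c' => row 1
  'e' => row 0
  'g' => row 1
  'p' => row 2
  'n' => row 1
  'j' => row 0
Rows:
  Row 0: "cej"
  Row 1: "gcgn"
  Row 2: "lp"
First row length: 3

3


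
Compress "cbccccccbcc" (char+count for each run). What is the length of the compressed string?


Input: cbccccccbcc
Runs:
  'c' x 1 => "c1"
  'b' x 1 => "b1"
  'c' x 6 => "c6"
  'b' x 1 => "b1"
  'c' x 2 => "c2"
Compressed: "c1b1c6b1c2"
Compressed length: 10

10


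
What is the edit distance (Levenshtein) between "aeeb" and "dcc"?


Computing edit distance: "aeeb" -> "dcc"
DP table:
           d    c    c
      0    1    2    3
  a   1    1    2    3
  e   2    2    2    3
  e   3    3    3    3
  b   4    4    4    4
Edit distance = dp[4][3] = 4

4


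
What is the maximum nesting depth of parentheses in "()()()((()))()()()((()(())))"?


Input: "()()()((()))()()()((()(())))"
Tracking depth:
  Position 0 '(': depth becomes 1
  Position 1 ')': depth becomes 0
  Position 2 '(': depth becomes 1
  Position 3 ')': depth becomes 0
  Position 4 '(': depth becomes 1
  Position 5 ')': depth becomes 0
  Position 6 '(': depth becomes 1
  Position 7 '(': depth becomes 2
  Position 8 '(': depth becomes 3
  Position 9 ')': depth becomes 2
  Position 10 ')': depth becomes 1
  Position 11 ')': depth becomes 0
  Position 12 '(': depth becomes 1
  Position 13 ')': depth becomes 0
  Position 14 '(': depth becomes 1
  Position 15 ')': depth becomes 0
  Position 16 '(': depth becomes 1
  Position 17 ')': depth becomes 0
  Position 18 '(': depth becomes 1
  Position 19 '(': depth becomes 2
  Position 20 '(': depth becomes 3
  Position 21 ')': depth becomes 2
  Position 22 '(': depth becomes 3
  Position 23 '(': depth becomes 4
  Position 24 ')': depth becomes 3
  Position 25 ')': depth becomes 2
  Position 26 ')': depth becomes 1
  Position 27 ')': depth becomes 0
Maximum depth reached: 4

4


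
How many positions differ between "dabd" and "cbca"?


Comparing "dabd" and "cbca" position by position:
  Position 0: 'd' vs 'c' => DIFFER
  Position 1: 'a' vs 'b' => DIFFER
  Position 2: 'b' vs 'c' => DIFFER
  Position 3: 'd' vs 'a' => DIFFER
Positions that differ: 4

4


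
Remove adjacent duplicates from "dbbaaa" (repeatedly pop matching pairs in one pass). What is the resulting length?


Input: dbbaaa
Stack-based adjacent duplicate removal:
  Read 'd': push. Stack: d
  Read 'b': push. Stack: db
  Read 'b': matches stack top 'b' => pop. Stack: d
  Read 'a': push. Stack: da
  Read 'a': matches stack top 'a' => pop. Stack: d
  Read 'a': push. Stack: da
Final stack: "da" (length 2)

2


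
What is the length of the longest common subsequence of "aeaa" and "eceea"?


LCS of "aeaa" and "eceea"
DP table:
           e    c    e    e    a
      0    0    0    0    0    0
  a   0    0    0    0    0    1
  e   0    1    1    1    1    1
  a   0    1    1    1    1    2
  a   0    1    1    1    1    2
LCS length = dp[4][5] = 2

2


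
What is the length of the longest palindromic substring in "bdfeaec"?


Input: "bdfeaec"
Checking substrings for palindromes:
  [3:6] "eae" (len 3) => palindrome
Longest palindromic substring: "eae" with length 3

3


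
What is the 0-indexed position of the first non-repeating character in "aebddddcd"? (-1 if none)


Input: aebddddcd
Character frequencies:
  'a': 1
  'b': 1
  'c': 1
  'd': 5
  'e': 1
Scanning left to right for freq == 1:
  Position 0 ('a'): unique! => answer = 0

0


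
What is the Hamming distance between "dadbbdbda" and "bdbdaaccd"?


Comparing "dadbbdbda" and "bdbdaaccd" position by position:
  Position 0: 'd' vs 'b' => differ
  Position 1: 'a' vs 'd' => differ
  Position 2: 'd' vs 'b' => differ
  Position 3: 'b' vs 'd' => differ
  Position 4: 'b' vs 'a' => differ
  Position 5: 'd' vs 'a' => differ
  Position 6: 'b' vs 'c' => differ
  Position 7: 'd' vs 'c' => differ
  Position 8: 'a' vs 'd' => differ
Total differences (Hamming distance): 9

9


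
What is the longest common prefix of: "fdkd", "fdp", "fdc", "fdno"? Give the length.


Words: fdkd, fdp, fdc, fdno
  Position 0: all 'f' => match
  Position 1: all 'd' => match
  Position 2: ('k', 'p', 'c', 'n') => mismatch, stop
LCP = "fd" (length 2)

2


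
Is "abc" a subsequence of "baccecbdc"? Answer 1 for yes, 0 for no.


Check if "abc" is a subsequence of "baccecbdc"
Greedy scan:
  Position 0 ('b'): no match needed
  Position 1 ('a'): matches sub[0] = 'a'
  Position 2 ('c'): no match needed
  Position 3 ('c'): no match needed
  Position 4 ('e'): no match needed
  Position 5 ('c'): no match needed
  Position 6 ('b'): matches sub[1] = 'b'
  Position 7 ('d'): no match needed
  Position 8 ('c'): matches sub[2] = 'c'
All 3 characters matched => is a subsequence

1


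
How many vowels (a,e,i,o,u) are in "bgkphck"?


Input: bgkphck
Checking each character:
  'b' at position 0: consonant
  'g' at position 1: consonant
  'k' at position 2: consonant
  'p' at position 3: consonant
  'h' at position 4: consonant
  'c' at position 5: consonant
  'k' at position 6: consonant
Total vowels: 0

0


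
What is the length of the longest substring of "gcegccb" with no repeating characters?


Input: "gcegccb"
Sliding window (track last position of each char):
  Position 0 ('g'): window [0,0] length 1 -- new best
  Position 1 ('c'): window [0,1] length 2 -- new best
  Position 2 ('e'): window [0,2] length 3 -- new best
  Position 3 ('g'): repeat (last at 0), move window start to 1
  Position 3 ('g'): window [1,3] length 3
  Position 4 ('c'): repeat (last at 1), move window start to 2
  Position 4 ('c'): window [2,4] length 3
  Position 5 ('c'): repeat (last at 4), move window start to 5
  Position 5 ('c'): window [5,5] length 1
  Position 6 ('b'): window [5,6] length 2
Longest substring with no repeats: "gce" with length 3

3


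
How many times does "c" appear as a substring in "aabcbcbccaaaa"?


Searching for "c" in "aabcbcbccaaaa"
Scanning each position:
  Position 0: "a" => no
  Position 1: "a" => no
  Position 2: "b" => no
  Position 3: "c" => MATCH
  Position 4: "b" => no
  Position 5: "c" => MATCH
  Position 6: "b" => no
  Position 7: "c" => MATCH
  Position 8: "c" => MATCH
  Position 9: "a" => no
  Position 10: "a" => no
  Position 11: "a" => no
  Position 12: "a" => no
Total occurrences: 4

4


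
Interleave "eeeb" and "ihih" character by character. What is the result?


Interleaving "eeeb" and "ihih":
  Position 0: 'e' from first, 'i' from second => "ei"
  Position 1: 'e' from first, 'h' from second => "eh"
  Position 2: 'e' from first, 'i' from second => "ei"
  Position 3: 'b' from first, 'h' from second => "bh"
Result: eieheibh

eieheibh


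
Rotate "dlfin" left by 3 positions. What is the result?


Input: "dlfin", rotate left by 3
First 3 characters: "dlf"
Remaining characters: "in"
Concatenate remaining + first: "in" + "dlf" = "indlf"

indlf


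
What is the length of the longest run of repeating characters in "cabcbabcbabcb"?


Input: "cabcbabcbabcb"
Scanning for longest run:
  Position 1 ('a'): new char, reset run to 1
  Position 2 ('b'): new char, reset run to 1
  Position 3 ('c'): new char, reset run to 1
  Position 4 ('b'): new char, reset run to 1
  Position 5 ('a'): new char, reset run to 1
  Position 6 ('b'): new char, reset run to 1
  Position 7 ('c'): new char, reset run to 1
  Position 8 ('b'): new char, reset run to 1
  Position 9 ('a'): new char, reset run to 1
  Position 10 ('b'): new char, reset run to 1
  Position 11 ('c'): new char, reset run to 1
  Position 12 ('b'): new char, reset run to 1
Longest run: 'c' with length 1

1


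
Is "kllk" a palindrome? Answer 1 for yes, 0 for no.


Input: kllk
Reversed: kllk
  Compare pos 0 ('k') with pos 3 ('k'): match
  Compare pos 1 ('l') with pos 2 ('l'): match
Result: palindrome

1


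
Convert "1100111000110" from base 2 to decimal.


Input: "1100111000110" in base 2
Positional expansion:
  Digit '1' (value 1) x 2^12 = 4096
  Digit '1' (value 1) x 2^11 = 2048
  Digit '0' (value 0) x 2^10 = 0
  Digit '0' (value 0) x 2^9 = 0
  Digit '1' (value 1) x 2^8 = 256
  Digit '1' (value 1) x 2^7 = 128
  Digit '1' (value 1) x 2^6 = 64
  Digit '0' (value 0) x 2^5 = 0
  Digit '0' (value 0) x 2^4 = 0
  Digit '0' (value 0) x 2^3 = 0
  Digit '1' (value 1) x 2^2 = 4
  Digit '1' (value 1) x 2^1 = 2
  Digit '0' (value 0) x 2^0 = 0
Sum = 6598

6598


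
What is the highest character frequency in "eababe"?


Input: eababe
Character counts:
  'a': 2
  'b': 2
  'e': 2
Maximum frequency: 2

2


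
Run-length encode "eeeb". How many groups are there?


Input: eeeb
Scanning for consecutive runs:
  Group 1: 'e' x 3 (positions 0-2)
  Group 2: 'b' x 1 (positions 3-3)
Total groups: 2

2


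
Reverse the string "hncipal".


Input: hncipal
Reading characters right to left:
  Position 6: 'l'
  Position 5: 'a'
  Position 4: 'p'
  Position 3: 'i'
  Position 2: 'c'
  Position 1: 'n'
  Position 0: 'h'
Reversed: lapicnh

lapicnh


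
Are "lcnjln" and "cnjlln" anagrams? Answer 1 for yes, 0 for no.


Strings: "lcnjln", "cnjlln"
Sorted first:  cjllnn
Sorted second: cjllnn
Sorted forms match => anagrams

1


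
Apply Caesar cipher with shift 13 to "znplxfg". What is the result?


Caesar cipher: shift "znplxfg" by 13
  'z' (pos 25) + 13 = pos 12 = 'm'
  'n' (pos 13) + 13 = pos 0 = 'a'
  'p' (pos 15) + 13 = pos 2 = 'c'
  'l' (pos 11) + 13 = pos 24 = 'y'
  'x' (pos 23) + 13 = pos 10 = 'k'
  'f' (pos 5) + 13 = pos 18 = 's'
  'g' (pos 6) + 13 = pos 19 = 't'
Result: macykst

macykst


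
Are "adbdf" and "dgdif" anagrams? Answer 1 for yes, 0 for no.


Strings: "adbdf", "dgdif"
Sorted first:  abddf
Sorted second: ddfgi
Differ at position 0: 'a' vs 'd' => not anagrams

0


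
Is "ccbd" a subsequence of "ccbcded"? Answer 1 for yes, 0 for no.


Check if "ccbd" is a subsequence of "ccbcded"
Greedy scan:
  Position 0 ('c'): matches sub[0] = 'c'
  Position 1 ('c'): matches sub[1] = 'c'
  Position 2 ('b'): matches sub[2] = 'b'
  Position 3 ('c'): no match needed
  Position 4 ('d'): matches sub[3] = 'd'
  Position 5 ('e'): no match needed
  Position 6 ('d'): no match needed
All 4 characters matched => is a subsequence

1


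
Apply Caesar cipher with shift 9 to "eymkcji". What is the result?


Caesar cipher: shift "eymkcji" by 9
  'e' (pos 4) + 9 = pos 13 = 'n'
  'y' (pos 24) + 9 = pos 7 = 'h'
  'm' (pos 12) + 9 = pos 21 = 'v'
  'k' (pos 10) + 9 = pos 19 = 't'
  'c' (pos 2) + 9 = pos 11 = 'l'
  'j' (pos 9) + 9 = pos 18 = 's'
  'i' (pos 8) + 9 = pos 17 = 'r'
Result: nhvtlsr

nhvtlsr


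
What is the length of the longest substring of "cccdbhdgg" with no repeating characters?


Input: "cccdbhdgg"
Sliding window (track last position of each char):
  Position 0 ('c'): window [0,0] length 1 -- new best
  Position 1 ('c'): repeat (last at 0), move window start to 1
  Position 1 ('c'): window [1,1] length 1
  Position 2 ('c'): repeat (last at 1), move window start to 2
  Position 2 ('c'): window [2,2] length 1
  Position 3 ('d'): window [2,3] length 2 -- new best
  Position 4 ('b'): window [2,4] length 3 -- new best
  Position 5 ('h'): window [2,5] length 4 -- new best
  Position 6 ('d'): repeat (last at 3), move window start to 4
  Position 6 ('d'): window [4,6] length 3
  Position 7 ('g'): window [4,7] length 4
  Position 8 ('g'): repeat (last at 7), move window start to 8
  Position 8 ('g'): window [8,8] length 1
Longest substring with no repeats: "cdbh" with length 4

4


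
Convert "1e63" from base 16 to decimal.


Input: "1e63" in base 16
Positional expansion:
  Digit '1' (value 1) x 16^3 = 4096
  Digit 'e' (value 14) x 16^2 = 3584
  Digit '6' (value 6) x 16^1 = 96
  Digit '3' (value 3) x 16^0 = 3
Sum = 7779

7779


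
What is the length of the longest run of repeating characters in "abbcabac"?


Input: "abbcabac"
Scanning for longest run:
  Position 1 ('b'): new char, reset run to 1
  Position 2 ('b'): continues run of 'b', length=2
  Position 3 ('c'): new char, reset run to 1
  Position 4 ('a'): new char, reset run to 1
  Position 5 ('b'): new char, reset run to 1
  Position 6 ('a'): new char, reset run to 1
  Position 7 ('c'): new char, reset run to 1
Longest run: 'b' with length 2

2


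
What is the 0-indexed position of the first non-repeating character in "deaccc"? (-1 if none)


Input: deaccc
Character frequencies:
  'a': 1
  'c': 3
  'd': 1
  'e': 1
Scanning left to right for freq == 1:
  Position 0 ('d'): unique! => answer = 0

0


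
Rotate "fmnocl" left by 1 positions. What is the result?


Input: "fmnocl", rotate left by 1
First 1 characters: "f"
Remaining characters: "mnocl"
Concatenate remaining + first: "mnocl" + "f" = "mnoclf"

mnoclf


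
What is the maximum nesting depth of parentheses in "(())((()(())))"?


Input: "(())((()(())))"
Tracking depth:
  Position 0 '(': depth becomes 1
  Position 1 '(': depth becomes 2
  Position 2 ')': depth becomes 1
  Position 3 ')': depth becomes 0
  Position 4 '(': depth becomes 1
  Position 5 '(': depth becomes 2
  Position 6 '(': depth becomes 3
  Position 7 ')': depth becomes 2
  Position 8 '(': depth becomes 3
  Position 9 '(': depth becomes 4
  Position 10 ')': depth becomes 3
  Position 11 ')': depth becomes 2
  Position 12 ')': depth becomes 1
  Position 13 ')': depth becomes 0
Maximum depth reached: 4

4


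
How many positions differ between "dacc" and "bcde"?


Comparing "dacc" and "bcde" position by position:
  Position 0: 'd' vs 'b' => DIFFER
  Position 1: 'a' vs 'c' => DIFFER
  Position 2: 'c' vs 'd' => DIFFER
  Position 3: 'c' vs 'e' => DIFFER
Positions that differ: 4

4


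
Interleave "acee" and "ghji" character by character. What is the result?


Interleaving "acee" and "ghji":
  Position 0: 'a' from first, 'g' from second => "ag"
  Position 1: 'c' from first, 'h' from second => "ch"
  Position 2: 'e' from first, 'j' from second => "ej"
  Position 3: 'e' from first, 'i' from second => "ei"
Result: agchejei

agchejei


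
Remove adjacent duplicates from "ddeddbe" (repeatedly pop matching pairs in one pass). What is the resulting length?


Input: ddeddbe
Stack-based adjacent duplicate removal:
  Read 'd': push. Stack: d
  Read 'd': matches stack top 'd' => pop. Stack: (empty)
  Read 'e': push. Stack: e
  Read 'd': push. Stack: ed
  Read 'd': matches stack top 'd' => pop. Stack: e
  Read 'b': push. Stack: eb
  Read 'e': push. Stack: ebe
Final stack: "ebe" (length 3)

3


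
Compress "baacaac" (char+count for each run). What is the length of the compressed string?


Input: baacaac
Runs:
  'b' x 1 => "b1"
  'a' x 2 => "a2"
  'c' x 1 => "c1"
  'a' x 2 => "a2"
  'c' x 1 => "c1"
Compressed: "b1a2c1a2c1"
Compressed length: 10

10


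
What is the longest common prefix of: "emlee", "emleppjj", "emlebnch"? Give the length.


Words: emlee, emleppjj, emlebnch
  Position 0: all 'e' => match
  Position 1: all 'm' => match
  Position 2: all 'l' => match
  Position 3: all 'e' => match
  Position 4: ('e', 'p', 'b') => mismatch, stop
LCP = "emle" (length 4)

4


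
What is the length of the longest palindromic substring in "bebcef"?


Input: "bebcef"
Checking substrings for palindromes:
  [0:3] "beb" (len 3) => palindrome
Longest palindromic substring: "beb" with length 3

3


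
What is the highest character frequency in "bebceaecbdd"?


Input: bebceaecbdd
Character counts:
  'a': 1
  'b': 3
  'c': 2
  'd': 2
  'e': 3
Maximum frequency: 3

3


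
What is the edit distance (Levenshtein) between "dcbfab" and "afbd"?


Computing edit distance: "dcbfab" -> "afbd"
DP table:
           a    f    b    d
      0    1    2    3    4
  d   1    1    2    3    3
  c   2    2    2    3    4
  b   3    3    3    2    3
  f   4    4    3    3    3
  a   5    4    4    4    4
  b   6    5    5    4    5
Edit distance = dp[6][4] = 5

5


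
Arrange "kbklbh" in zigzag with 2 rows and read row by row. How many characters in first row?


Zigzag "kbklbh" into 2 rows:
Placing characters:
  'k' => row 0
  'b' => row 1
  'k' => row 0
  'l' => row 1
  'b' => row 0
  'h' => row 1
Rows:
  Row 0: "kkb"
  Row 1: "blh"
First row length: 3

3


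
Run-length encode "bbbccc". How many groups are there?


Input: bbbccc
Scanning for consecutive runs:
  Group 1: 'b' x 3 (positions 0-2)
  Group 2: 'c' x 3 (positions 3-5)
Total groups: 2

2


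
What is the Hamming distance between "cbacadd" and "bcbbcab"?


Comparing "cbacadd" and "bcbbcab" position by position:
  Position 0: 'c' vs 'b' => differ
  Position 1: 'b' vs 'c' => differ
  Position 2: 'a' vs 'b' => differ
  Position 3: 'c' vs 'b' => differ
  Position 4: 'a' vs 'c' => differ
  Position 5: 'd' vs 'a' => differ
  Position 6: 'd' vs 'b' => differ
Total differences (Hamming distance): 7

7


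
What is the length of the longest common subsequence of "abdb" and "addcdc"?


LCS of "abdb" and "addcdc"
DP table:
           a    d    d    c    d    c
      0    0    0    0    0    0    0
  a   0    1    1    1    1    1    1
  b   0    1    1    1    1    1    1
  d   0    1    2    2    2    2    2
  b   0    1    2    2    2    2    2
LCS length = dp[4][6] = 2

2


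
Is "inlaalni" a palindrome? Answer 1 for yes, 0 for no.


Input: inlaalni
Reversed: inlaalni
  Compare pos 0 ('i') with pos 7 ('i'): match
  Compare pos 1 ('n') with pos 6 ('n'): match
  Compare pos 2 ('l') with pos 5 ('l'): match
  Compare pos 3 ('a') with pos 4 ('a'): match
Result: palindrome

1


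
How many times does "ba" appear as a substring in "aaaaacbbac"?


Searching for "ba" in "aaaaacbbac"
Scanning each position:
  Position 0: "aa" => no
  Position 1: "aa" => no
  Position 2: "aa" => no
  Position 3: "aa" => no
  Position 4: "ac" => no
  Position 5: "cb" => no
  Position 6: "bb" => no
  Position 7: "ba" => MATCH
  Position 8: "ac" => no
Total occurrences: 1

1


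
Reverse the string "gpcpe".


Input: gpcpe
Reading characters right to left:
  Position 4: 'e'
  Position 3: 'p'
  Position 2: 'c'
  Position 1: 'p'
  Position 0: 'g'
Reversed: epcpg

epcpg


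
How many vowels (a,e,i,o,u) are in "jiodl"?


Input: jiodl
Checking each character:
  'j' at position 0: consonant
  'i' at position 1: vowel (running total: 1)
  'o' at position 2: vowel (running total: 2)
  'd' at position 3: consonant
  'l' at position 4: consonant
Total vowels: 2

2


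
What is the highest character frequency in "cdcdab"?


Input: cdcdab
Character counts:
  'a': 1
  'b': 1
  'c': 2
  'd': 2
Maximum frequency: 2

2


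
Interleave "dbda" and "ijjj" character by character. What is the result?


Interleaving "dbda" and "ijjj":
  Position 0: 'd' from first, 'i' from second => "di"
  Position 1: 'b' from first, 'j' from second => "bj"
  Position 2: 'd' from first, 'j' from second => "dj"
  Position 3: 'a' from first, 'j' from second => "aj"
Result: dibjdjaj

dibjdjaj


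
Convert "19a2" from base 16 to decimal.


Input: "19a2" in base 16
Positional expansion:
  Digit '1' (value 1) x 16^3 = 4096
  Digit '9' (value 9) x 16^2 = 2304
  Digit 'a' (value 10) x 16^1 = 160
  Digit '2' (value 2) x 16^0 = 2
Sum = 6562

6562


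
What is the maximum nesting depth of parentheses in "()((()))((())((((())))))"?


Input: "()((()))((())((((())))))"
Tracking depth:
  Position 0 '(': depth becomes 1
  Position 1 ')': depth becomes 0
  Position 2 '(': depth becomes 1
  Position 3 '(': depth becomes 2
  Position 4 '(': depth becomes 3
  Position 5 ')': depth becomes 2
  Position 6 ')': depth becomes 1
  Position 7 ')': depth becomes 0
  Position 8 '(': depth becomes 1
  Position 9 '(': depth becomes 2
  Position 10 '(': depth becomes 3
  Position 11 ')': depth becomes 2
  Position 12 ')': depth becomes 1
  Position 13 '(': depth becomes 2
  Position 14 '(': depth becomes 3
  Position 15 '(': depth becomes 4
  Position 16 '(': depth becomes 5
  Position 17 '(': depth becomes 6
  Position 18 ')': depth becomes 5
  Position 19 ')': depth becomes 4
  Position 20 ')': depth becomes 3
  Position 21 ')': depth becomes 2
  Position 22 ')': depth becomes 1
  Position 23 ')': depth becomes 0
Maximum depth reached: 6

6


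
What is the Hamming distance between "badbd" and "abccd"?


Comparing "badbd" and "abccd" position by position:
  Position 0: 'b' vs 'a' => differ
  Position 1: 'a' vs 'b' => differ
  Position 2: 'd' vs 'c' => differ
  Position 3: 'b' vs 'c' => differ
  Position 4: 'd' vs 'd' => same
Total differences (Hamming distance): 4

4


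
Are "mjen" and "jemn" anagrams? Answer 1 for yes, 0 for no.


Strings: "mjen", "jemn"
Sorted first:  ejmn
Sorted second: ejmn
Sorted forms match => anagrams

1


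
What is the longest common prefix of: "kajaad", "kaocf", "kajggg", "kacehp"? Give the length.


Words: kajaad, kaocf, kajggg, kacehp
  Position 0: all 'k' => match
  Position 1: all 'a' => match
  Position 2: ('j', 'o', 'j', 'c') => mismatch, stop
LCP = "ka" (length 2)

2


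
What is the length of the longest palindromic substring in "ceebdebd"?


Input: "ceebdebd"
Checking substrings for palindromes:
  [1:3] "ee" (len 2) => palindrome
Longest palindromic substring: "ee" with length 2

2


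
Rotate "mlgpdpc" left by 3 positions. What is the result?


Input: "mlgpdpc", rotate left by 3
First 3 characters: "mlg"
Remaining characters: "pdpc"
Concatenate remaining + first: "pdpc" + "mlg" = "pdpcmlg"

pdpcmlg


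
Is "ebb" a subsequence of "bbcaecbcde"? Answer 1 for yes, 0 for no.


Check if "ebb" is a subsequence of "bbcaecbcde"
Greedy scan:
  Position 0 ('b'): no match needed
  Position 1 ('b'): no match needed
  Position 2 ('c'): no match needed
  Position 3 ('a'): no match needed
  Position 4 ('e'): matches sub[0] = 'e'
  Position 5 ('c'): no match needed
  Position 6 ('b'): matches sub[1] = 'b'
  Position 7 ('c'): no match needed
  Position 8 ('d'): no match needed
  Position 9 ('e'): no match needed
Only matched 2/3 characters => not a subsequence

0


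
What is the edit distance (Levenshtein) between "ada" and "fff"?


Computing edit distance: "ada" -> "fff"
DP table:
           f    f    f
      0    1    2    3
  a   1    1    2    3
  d   2    2    2    3
  a   3    3    3    3
Edit distance = dp[3][3] = 3

3


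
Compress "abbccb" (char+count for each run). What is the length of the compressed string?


Input: abbccb
Runs:
  'a' x 1 => "a1"
  'b' x 2 => "b2"
  'c' x 2 => "c2"
  'b' x 1 => "b1"
Compressed: "a1b2c2b1"
Compressed length: 8

8


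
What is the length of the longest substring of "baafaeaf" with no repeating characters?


Input: "baafaeaf"
Sliding window (track last position of each char):
  Position 0 ('b'): window [0,0] length 1 -- new best
  Position 1 ('a'): window [0,1] length 2 -- new best
  Position 2 ('a'): repeat (last at 1), move window start to 2
  Position 2 ('a'): window [2,2] length 1
  Position 3 ('f'): window [2,3] length 2
  Position 4 ('a'): repeat (last at 2), move window start to 3
  Position 4 ('a'): window [3,4] length 2
  Position 5 ('e'): window [3,5] length 3 -- new best
  Position 6 ('a'): repeat (last at 4), move window start to 5
  Position 6 ('a'): window [5,6] length 2
  Position 7 ('f'): window [5,7] length 3
Longest substring with no repeats: "fae" with length 3

3


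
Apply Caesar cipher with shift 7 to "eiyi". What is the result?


Caesar cipher: shift "eiyi" by 7
  'e' (pos 4) + 7 = pos 11 = 'l'
  'i' (pos 8) + 7 = pos 15 = 'p'
  'y' (pos 24) + 7 = pos 5 = 'f'
  'i' (pos 8) + 7 = pos 15 = 'p'
Result: lpfp

lpfp


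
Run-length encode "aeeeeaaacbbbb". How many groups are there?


Input: aeeeeaaacbbbb
Scanning for consecutive runs:
  Group 1: 'a' x 1 (positions 0-0)
  Group 2: 'e' x 4 (positions 1-4)
  Group 3: 'a' x 3 (positions 5-7)
  Group 4: 'c' x 1 (positions 8-8)
  Group 5: 'b' x 4 (positions 9-12)
Total groups: 5

5


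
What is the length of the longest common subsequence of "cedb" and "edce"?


LCS of "cedb" and "edce"
DP table:
           e    d    c    e
      0    0    0    0    0
  c   0    0    0    1    1
  e   0    1    1    1    2
  d   0    1    2    2    2
  b   0    1    2    2    2
LCS length = dp[4][4] = 2

2


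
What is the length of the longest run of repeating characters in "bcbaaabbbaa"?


Input: "bcbaaabbbaa"
Scanning for longest run:
  Position 1 ('c'): new char, reset run to 1
  Position 2 ('b'): new char, reset run to 1
  Position 3 ('a'): new char, reset run to 1
  Position 4 ('a'): continues run of 'a', length=2
  Position 5 ('a'): continues run of 'a', length=3
  Position 6 ('b'): new char, reset run to 1
  Position 7 ('b'): continues run of 'b', length=2
  Position 8 ('b'): continues run of 'b', length=3
  Position 9 ('a'): new char, reset run to 1
  Position 10 ('a'): continues run of 'a', length=2
Longest run: 'a' with length 3

3


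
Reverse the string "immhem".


Input: immhem
Reading characters right to left:
  Position 5: 'm'
  Position 4: 'e'
  Position 3: 'h'
  Position 2: 'm'
  Position 1: 'm'
  Position 0: 'i'
Reversed: mehmmi

mehmmi


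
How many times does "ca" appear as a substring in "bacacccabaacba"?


Searching for "ca" in "bacacccabaacba"
Scanning each position:
  Position 0: "ba" => no
  Position 1: "ac" => no
  Position 2: "ca" => MATCH
  Position 3: "ac" => no
  Position 4: "cc" => no
  Position 5: "cc" => no
  Position 6: "ca" => MATCH
  Position 7: "ab" => no
  Position 8: "ba" => no
  Position 9: "aa" => no
  Position 10: "ac" => no
  Position 11: "cb" => no
  Position 12: "ba" => no
Total occurrences: 2

2


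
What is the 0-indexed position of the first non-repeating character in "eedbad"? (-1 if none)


Input: eedbad
Character frequencies:
  'a': 1
  'b': 1
  'd': 2
  'e': 2
Scanning left to right for freq == 1:
  Position 0 ('e'): freq=2, skip
  Position 1 ('e'): freq=2, skip
  Position 2 ('d'): freq=2, skip
  Position 3 ('b'): unique! => answer = 3

3


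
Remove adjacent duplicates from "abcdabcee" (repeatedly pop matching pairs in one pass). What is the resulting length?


Input: abcdabcee
Stack-based adjacent duplicate removal:
  Read 'a': push. Stack: a
  Read 'b': push. Stack: ab
  Read 'c': push. Stack: abc
  Read 'd': push. Stack: abcd
  Read 'a': push. Stack: abcda
  Read 'b': push. Stack: abcdab
  Read 'c': push. Stack: abcdabc
  Read 'e': push. Stack: abcdabce
  Read 'e': matches stack top 'e' => pop. Stack: abcdabc
Final stack: "abcdabc" (length 7)

7


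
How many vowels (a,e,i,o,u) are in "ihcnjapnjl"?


Input: ihcnjapnjl
Checking each character:
  'i' at position 0: vowel (running total: 1)
  'h' at position 1: consonant
  'c' at position 2: consonant
  'n' at position 3: consonant
  'j' at position 4: consonant
  'a' at position 5: vowel (running total: 2)
  'p' at position 6: consonant
  'n' at position 7: consonant
  'j' at position 8: consonant
  'l' at position 9: consonant
Total vowels: 2

2


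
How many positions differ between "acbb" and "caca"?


Comparing "acbb" and "caca" position by position:
  Position 0: 'a' vs 'c' => DIFFER
  Position 1: 'c' vs 'a' => DIFFER
  Position 2: 'b' vs 'c' => DIFFER
  Position 3: 'b' vs 'a' => DIFFER
Positions that differ: 4

4


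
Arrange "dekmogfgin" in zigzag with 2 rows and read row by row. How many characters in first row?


Zigzag "dekmogfgin" into 2 rows:
Placing characters:
  'd' => row 0
  'e' => row 1
  'k' => row 0
  'm' => row 1
  'o' => row 0
  'g' => row 1
  'f' => row 0
  'g' => row 1
  'i' => row 0
  'n' => row 1
Rows:
  Row 0: "dkofi"
  Row 1: "emggn"
First row length: 5

5


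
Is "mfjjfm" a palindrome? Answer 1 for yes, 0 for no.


Input: mfjjfm
Reversed: mfjjfm
  Compare pos 0 ('m') with pos 5 ('m'): match
  Compare pos 1 ('f') with pos 4 ('f'): match
  Compare pos 2 ('j') with pos 3 ('j'): match
Result: palindrome

1


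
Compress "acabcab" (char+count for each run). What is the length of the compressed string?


Input: acabcab
Runs:
  'a' x 1 => "a1"
  'c' x 1 => "c1"
  'a' x 1 => "a1"
  'b' x 1 => "b1"
  'c' x 1 => "c1"
  'a' x 1 => "a1"
  'b' x 1 => "b1"
Compressed: "a1c1a1b1c1a1b1"
Compressed length: 14

14


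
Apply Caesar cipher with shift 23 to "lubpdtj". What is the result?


Caesar cipher: shift "lubpdtj" by 23
  'l' (pos 11) + 23 = pos 8 = 'i'
  'u' (pos 20) + 23 = pos 17 = 'r'
  'b' (pos 1) + 23 = pos 24 = 'y'
  'p' (pos 15) + 23 = pos 12 = 'm'
  'd' (pos 3) + 23 = pos 0 = 'a'
  't' (pos 19) + 23 = pos 16 = 'q'
  'j' (pos 9) + 23 = pos 6 = 'g'
Result: irymaqg

irymaqg


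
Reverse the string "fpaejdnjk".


Input: fpaejdnjk
Reading characters right to left:
  Position 8: 'k'
  Position 7: 'j'
  Position 6: 'n'
  Position 5: 'd'
  Position 4: 'j'
  Position 3: 'e'
  Position 2: 'a'
  Position 1: 'p'
  Position 0: 'f'
Reversed: kjndjeapf

kjndjeapf


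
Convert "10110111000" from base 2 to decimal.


Input: "10110111000" in base 2
Positional expansion:
  Digit '1' (value 1) x 2^10 = 1024
  Digit '0' (value 0) x 2^9 = 0
  Digit '1' (value 1) x 2^8 = 256
  Digit '1' (value 1) x 2^7 = 128
  Digit '0' (value 0) x 2^6 = 0
  Digit '1' (value 1) x 2^5 = 32
  Digit '1' (value 1) x 2^4 = 16
  Digit '1' (value 1) x 2^3 = 8
  Digit '0' (value 0) x 2^2 = 0
  Digit '0' (value 0) x 2^1 = 0
  Digit '0' (value 0) x 2^0 = 0
Sum = 1464

1464
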